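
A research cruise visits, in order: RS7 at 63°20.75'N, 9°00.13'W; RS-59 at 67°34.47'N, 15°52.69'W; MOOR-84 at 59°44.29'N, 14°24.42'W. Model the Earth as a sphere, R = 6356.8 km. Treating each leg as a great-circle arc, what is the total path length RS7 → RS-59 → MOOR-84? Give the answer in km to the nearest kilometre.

RS7: φ = +63.34583°, λ = -9.00217°
RS-59: φ = +67.57450°, λ = -15.87817°
MOOR-84: φ = +59.73817°, λ = -14.40700°
RS7→RS-59: c = 0.088947 rad, d = 565.42 km
RS-59→MOOR-84: c = 0.137234 rad, d = 872.37 km
Total = 565.42 + 872.37 = 1437.79 km

1438 km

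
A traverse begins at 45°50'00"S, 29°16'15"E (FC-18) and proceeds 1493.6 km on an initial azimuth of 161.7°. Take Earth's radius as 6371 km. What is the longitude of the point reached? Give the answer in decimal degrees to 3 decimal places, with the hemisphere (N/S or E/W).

37.263°E

FC-18: φ = -45.83333°, λ = +29.27083°
δ = d/R = 1493.6/6371 = 0.234437 rad
φ₂ = arcsin(sin φ₁ cos δ + cos φ₁ sin δ cos θ)
   = arcsin(-0.71732·0.97265 + 0.69675·0.23230·-0.94943) = -58.35990°
λ₂ = λ₁ + atan2(sin θ sin δ cos φ₁, cos δ − sin φ₁ sin φ₂) = 37.26327°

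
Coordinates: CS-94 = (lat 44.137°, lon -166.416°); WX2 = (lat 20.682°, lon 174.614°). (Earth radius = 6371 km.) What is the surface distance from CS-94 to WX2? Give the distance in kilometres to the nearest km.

Δφ = -23.4550°,  Δλ = -18.9700°
a = sin²(Δφ/2) + cos φ₁ cos φ₂ sin²(Δλ/2) = 0.059546
c = 2·arcsin(√a) = 0.493021 rad = 28.2480°
d = R·c = 6371 × 0.493021 = 3141.0 km

3141 km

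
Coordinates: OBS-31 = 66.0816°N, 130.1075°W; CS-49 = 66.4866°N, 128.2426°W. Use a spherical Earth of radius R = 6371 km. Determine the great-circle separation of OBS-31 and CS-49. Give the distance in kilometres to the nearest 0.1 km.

Δφ = 0.4050°,  Δλ = 1.8649°
a = sin²(Δφ/2) + cos φ₁ cos φ₂ sin²(Δλ/2) = 0.000055
c = 2·arcsin(√a) = 0.014877 rad = 0.8524°
d = R·c = 6371 × 0.014877 = 94.8 km

94.8 km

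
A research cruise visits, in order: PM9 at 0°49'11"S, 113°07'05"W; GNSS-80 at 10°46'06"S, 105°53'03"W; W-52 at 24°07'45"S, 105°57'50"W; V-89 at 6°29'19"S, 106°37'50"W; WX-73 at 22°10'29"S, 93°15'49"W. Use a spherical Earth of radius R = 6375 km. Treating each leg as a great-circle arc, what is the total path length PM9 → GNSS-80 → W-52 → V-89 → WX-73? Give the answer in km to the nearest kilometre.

PM9: φ = -0.81972°, λ = -113.11806°
GNSS-80: φ = -10.76833°, λ = -105.88417°
W-52: φ = -24.12917°, λ = -105.96389°
V-89: φ = -6.48861°, λ = -106.63056°
WX-73: φ = -22.17472°, λ = -93.26361°
PM9→GNSS-80: c = 0.214211 rad, d = 1365.59 km
GNSS-80→W-52: c = 0.233194 rad, d = 1486.61 km
W-52→V-89: c = 0.308088 rad, d = 1964.06 km
V-89→WX-73: c = 0.354468 rad, d = 2259.74 km
Total = 1365.59 + 1486.61 + 1964.06 + 2259.74 = 7076.01 km

7076 km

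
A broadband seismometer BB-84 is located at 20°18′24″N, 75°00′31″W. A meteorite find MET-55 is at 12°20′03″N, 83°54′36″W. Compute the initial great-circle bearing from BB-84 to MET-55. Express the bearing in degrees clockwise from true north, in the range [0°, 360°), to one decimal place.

228.3°

BB-84: φ = +20.30667°, λ = -75.00861°
MET-55: φ = +12.33417°, λ = -83.91000°
Δλ = -8.9014°
y = sin Δλ · cos φ₂ = -0.151163
x = cos φ₁ sin φ₂ − sin φ₁ cos φ₂ cos Δλ = -0.134614
θ = atan2(y, x) = -131.6859° → 228.3141° (mod 360°)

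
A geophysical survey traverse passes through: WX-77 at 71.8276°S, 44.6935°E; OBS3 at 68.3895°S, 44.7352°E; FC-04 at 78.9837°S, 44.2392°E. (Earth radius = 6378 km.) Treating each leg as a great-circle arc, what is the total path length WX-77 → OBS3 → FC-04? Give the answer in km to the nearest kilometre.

WX-77→OBS3: c = 0.060007 rad, d = 382.72 km
OBS3→FC-04: c = 0.184918 rad, d = 1179.41 km
Total = 382.72 + 1179.41 = 1562.13 km

1562 km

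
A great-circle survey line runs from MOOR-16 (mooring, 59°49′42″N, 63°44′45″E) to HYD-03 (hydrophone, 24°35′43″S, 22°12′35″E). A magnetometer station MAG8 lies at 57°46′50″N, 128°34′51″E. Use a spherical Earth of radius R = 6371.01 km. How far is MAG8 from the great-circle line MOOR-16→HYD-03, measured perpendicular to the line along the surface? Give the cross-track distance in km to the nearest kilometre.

MOOR-16: φ = +59.82833°, λ = +63.74583°
HYD-03: φ = -24.59528°, λ = +22.20972°
MAG8: φ = +57.78056°, λ = +128.58083°
δ₁₃ = central angle MOOR-16→MAG8 = 0.563590 rad  (haversine)
θ₁₃ = bearing MOOR-16→MAG8 = 64.594°,  θ₁₂ = bearing MOOR-16→HYD-03 = 217.087°
dₓₜ = R·arcsin(sin δ₁₃ · sin(θ₁₃ − θ₁₂)) = 6371.01·arcsin(0.53422·sin(-152.493°)) = -1588.359 km
|dₓₜ| = 1588.359 km

1588 km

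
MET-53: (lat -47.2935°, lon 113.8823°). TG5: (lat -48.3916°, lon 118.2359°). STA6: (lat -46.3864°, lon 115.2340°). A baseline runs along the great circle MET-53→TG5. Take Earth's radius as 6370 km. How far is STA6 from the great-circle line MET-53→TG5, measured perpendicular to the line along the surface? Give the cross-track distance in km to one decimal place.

131.7 km

δ₁₃ = central angle MET-53→STA6 = 0.022606 rad  (haversine)
θ₁₃ = bearing MET-53→STA6 = 46.043°,  θ₁₂ = bearing MET-53→TG5 = 112.201°
dₓₜ = R·arcsin(sin δ₁₃ · sin(θ₁₃ − θ₁₂)) = 6370·arcsin(0.02260·sin(-66.159°)) = -131.712 km
|dₓₜ| = 131.712 km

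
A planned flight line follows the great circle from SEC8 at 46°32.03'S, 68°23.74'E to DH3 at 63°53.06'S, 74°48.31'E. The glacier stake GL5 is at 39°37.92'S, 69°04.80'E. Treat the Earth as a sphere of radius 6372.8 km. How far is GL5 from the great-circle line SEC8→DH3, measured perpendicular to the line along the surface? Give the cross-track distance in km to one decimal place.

181.5 km

SEC8: φ = -46.53383°, λ = +68.39567°
DH3: φ = -63.88433°, λ = +74.80517°
GL5: φ = -39.63200°, λ = +69.08000°
δ₁₃ = central angle SEC8→GL5 = 0.120774 rad  (haversine)
θ₁₃ = bearing SEC8→GL5 = 4.379°,  θ₁₂ = bearing SEC8→DH3 = 170.704°
dₓₜ = R·arcsin(sin δ₁₃ · sin(θ₁₃ − θ₁₂)) = 6372.8·arcsin(0.12048·sin(-166.325°)) = -181.537 km
|dₓₜ| = 181.537 km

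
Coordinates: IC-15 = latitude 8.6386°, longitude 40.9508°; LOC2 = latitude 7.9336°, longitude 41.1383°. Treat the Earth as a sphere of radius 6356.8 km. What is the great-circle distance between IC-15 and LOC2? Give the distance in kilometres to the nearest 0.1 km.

80.9 km

Δφ = -0.7050°,  Δλ = 0.1875°
a = sin²(Δφ/2) + cos φ₁ cos φ₂ sin²(Δλ/2) = 0.000040
c = 2·arcsin(√a) = 0.012724 rad = 0.7290°
d = R·c = 6356.8 × 0.012724 = 80.9 km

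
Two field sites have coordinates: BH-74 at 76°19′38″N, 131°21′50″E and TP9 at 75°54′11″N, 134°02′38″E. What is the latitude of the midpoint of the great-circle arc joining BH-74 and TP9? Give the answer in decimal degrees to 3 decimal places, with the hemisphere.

76.119°N

BH-74: φ = +76.32722°, λ = +131.36389°
TP9: φ = +75.90306°, λ = +134.04389°
Bx = cos φ₂ cos Δλ = 0.243297,  By = cos φ₂ sin Δλ = 0.011388
φₘ = atan2(sin φ₁ + sin φ₂, √((cos φ₁ + Bx)² + By²)) = 76.11879°
λₘ = λ₁ + atan2(By, cos φ₁ + Bx) = 132.72396°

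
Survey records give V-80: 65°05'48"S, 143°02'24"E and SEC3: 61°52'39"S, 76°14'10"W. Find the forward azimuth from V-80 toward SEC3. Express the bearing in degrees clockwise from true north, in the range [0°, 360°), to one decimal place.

157.0°

V-80: φ = -65.09667°, λ = +143.04000°
SEC3: φ = -61.87750°, λ = -76.23611°
Δλ = 140.7239°
y = sin Δλ · cos φ₂ = 0.298397
x = cos φ₁ sin φ₂ − sin φ₁ cos φ₂ cos Δλ = -0.702329
θ = atan2(y, x) = 156.9809° → 156.9809° (mod 360°)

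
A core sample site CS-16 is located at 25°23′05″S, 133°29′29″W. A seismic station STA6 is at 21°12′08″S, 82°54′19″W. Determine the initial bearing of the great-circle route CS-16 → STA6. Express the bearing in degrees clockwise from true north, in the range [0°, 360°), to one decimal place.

CS-16: φ = -25.38472°, λ = -133.49139°
STA6: φ = -21.20222°, λ = -82.90528°
Δλ = 50.5861°
y = sin Δλ · cos φ₂ = 0.720284
x = cos φ₁ sin φ₂ − sin φ₁ cos φ₂ cos Δλ = -0.072981
θ = atan2(y, x) = 95.7856° → 95.7856° (mod 360°)

95.8°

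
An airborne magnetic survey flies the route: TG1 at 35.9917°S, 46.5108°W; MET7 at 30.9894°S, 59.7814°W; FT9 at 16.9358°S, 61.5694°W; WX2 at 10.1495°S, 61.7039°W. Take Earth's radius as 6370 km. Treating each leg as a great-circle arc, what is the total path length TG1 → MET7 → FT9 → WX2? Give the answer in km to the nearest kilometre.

3676 km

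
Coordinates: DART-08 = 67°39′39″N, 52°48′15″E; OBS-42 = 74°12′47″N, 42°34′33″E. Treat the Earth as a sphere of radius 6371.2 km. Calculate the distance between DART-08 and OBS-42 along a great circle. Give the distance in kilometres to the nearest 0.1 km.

815.2 km

DART-08: φ = +67.66083°, λ = +52.80417°
OBS-42: φ = +74.21306°, λ = +42.57583°
Δφ = 6.5522°,  Δλ = -10.2283°
a = sin²(Δφ/2) + cos φ₁ cos φ₂ sin²(Δλ/2) = 0.004088
c = 2·arcsin(√a) = 0.127955 rad = 7.3313°
d = R·c = 6371.2 × 0.127955 = 815.2 km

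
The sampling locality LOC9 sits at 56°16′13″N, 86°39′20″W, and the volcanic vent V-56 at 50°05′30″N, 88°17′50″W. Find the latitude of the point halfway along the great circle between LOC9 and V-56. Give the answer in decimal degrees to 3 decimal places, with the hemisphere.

53.184°N

LOC9: φ = +56.27028°, λ = -86.65556°
V-56: φ = +50.09167°, λ = -88.29722°
Bx = cos φ₂ cos Δλ = 0.641298,  By = cos φ₂ sin Δλ = -0.018380
φₘ = atan2(sin φ₁ + sin φ₂, √((cos φ₁ + Bx)² + By²)) = 53.18378°
λₘ = λ₁ + atan2(By, cos φ₁ + Bx) = -87.53557°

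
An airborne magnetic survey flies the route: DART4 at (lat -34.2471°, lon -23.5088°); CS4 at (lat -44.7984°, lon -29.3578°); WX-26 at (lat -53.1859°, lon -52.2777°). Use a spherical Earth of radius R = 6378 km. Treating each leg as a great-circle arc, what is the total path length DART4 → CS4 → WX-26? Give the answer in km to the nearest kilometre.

3181 km

DART4→CS4: c = 0.200145 rad, d = 1276.53 km
CS4→WX-26: c = 0.298650 rad, d = 1904.79 km
Total = 1276.53 + 1904.79 = 3181.32 km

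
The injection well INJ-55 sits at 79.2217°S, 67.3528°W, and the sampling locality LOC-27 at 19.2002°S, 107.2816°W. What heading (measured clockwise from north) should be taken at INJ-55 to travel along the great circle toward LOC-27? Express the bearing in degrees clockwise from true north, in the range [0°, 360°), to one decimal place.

317.0°

Δλ = -39.9288°
y = sin Δλ · cos φ₂ = -0.606133
x = cos φ₁ sin φ₂ − sin φ₁ cos φ₂ cos Δλ = 0.649909
θ = atan2(y, x) = -43.0039° → 316.9961° (mod 360°)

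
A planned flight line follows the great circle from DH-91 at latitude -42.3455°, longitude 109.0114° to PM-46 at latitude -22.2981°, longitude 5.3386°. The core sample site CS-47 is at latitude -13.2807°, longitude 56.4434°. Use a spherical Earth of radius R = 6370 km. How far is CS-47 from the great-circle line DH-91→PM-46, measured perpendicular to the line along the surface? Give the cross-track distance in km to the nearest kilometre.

3623 km

δ₁₃ = central angle DH-91→CS-47 = 0.937303 rad  (haversine)
θ₁₃ = bearing DH-91→CS-47 = 286.484°,  θ₁₂ = bearing DH-91→PM-46 = 244.555°
dₓₜ = R·arcsin(sin δ₁₃ · sin(θ₁₃ − θ₁₂)) = 6370·arcsin(0.80596·sin(41.929°)) = 3622.763 km
|dₓₜ| = 3622.763 km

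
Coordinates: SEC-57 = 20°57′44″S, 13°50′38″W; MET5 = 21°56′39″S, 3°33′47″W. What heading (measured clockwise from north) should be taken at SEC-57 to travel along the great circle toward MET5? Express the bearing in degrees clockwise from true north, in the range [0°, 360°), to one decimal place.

SEC-57: φ = -20.96222°, λ = -13.84389°
MET5: φ = -21.94417°, λ = -3.56306°
Δλ = 10.2808°
y = sin Δλ · cos φ₂ = 0.165542
x = cos φ₁ sin φ₂ − sin φ₁ cos φ₂ cos Δλ = -0.022465
θ = atan2(y, x) = 97.7281° → 97.7281° (mod 360°)

97.7°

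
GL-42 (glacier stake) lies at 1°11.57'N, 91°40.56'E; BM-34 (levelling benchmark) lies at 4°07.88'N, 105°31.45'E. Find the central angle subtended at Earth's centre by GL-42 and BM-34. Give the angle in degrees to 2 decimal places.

14.14°

GL-42: φ = +1.19283°, λ = +91.67600°
BM-34: φ = +4.13133°, λ = +105.52417°
Δφ = 2.9385°,  Δλ = 13.8482°
a = sin²(Δφ/2) + cos φ₁ cos φ₂ sin²(Δλ/2) = 0.015150
c = 2·arcsin(√a) = 0.246795 rad = 14.1403°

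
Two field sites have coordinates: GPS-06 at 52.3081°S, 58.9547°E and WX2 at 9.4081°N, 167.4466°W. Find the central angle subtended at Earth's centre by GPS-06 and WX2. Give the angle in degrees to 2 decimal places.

123.05°

Δφ = 61.7162°,  Δλ = 133.5987°
a = sin²(Δφ/2) + cos φ₁ cos φ₂ sin²(Δλ/2) = 0.772657
c = 2·arcsin(√a) = 2.147560 rad = 123.0461°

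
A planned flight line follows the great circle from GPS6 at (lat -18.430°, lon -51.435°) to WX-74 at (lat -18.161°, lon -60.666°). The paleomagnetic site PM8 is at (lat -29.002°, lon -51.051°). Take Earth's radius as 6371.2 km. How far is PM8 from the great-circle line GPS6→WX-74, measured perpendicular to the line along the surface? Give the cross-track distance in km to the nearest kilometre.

δ₁₃ = central angle GPS6→PM8 = 0.184618 rad  (haversine)
θ₁₃ = bearing GPS6→PM8 = 178.170°,  θ₁₂ = bearing GPS6→WX-74 = 270.302°
dₓₜ = R·arcsin(sin δ₁₃ · sin(θ₁₃ − θ₁₂)) = 6371.2·arcsin(0.18357·sin(-92.132°)) = -1175.413 km
|dₓₜ| = 1175.413 km

1175 km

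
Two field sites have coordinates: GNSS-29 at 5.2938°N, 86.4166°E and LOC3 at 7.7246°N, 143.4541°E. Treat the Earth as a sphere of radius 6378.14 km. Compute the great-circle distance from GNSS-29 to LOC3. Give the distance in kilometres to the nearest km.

Δφ = 2.4308°,  Δλ = 57.0375°
a = sin²(Δφ/2) + cos φ₁ cos φ₂ sin²(Δλ/2) = 0.225373
c = 2·arcsin(√a) = 0.989325 rad = 56.6841°
d = R·c = 6378.14 × 0.989325 = 6310.1 km

6310 km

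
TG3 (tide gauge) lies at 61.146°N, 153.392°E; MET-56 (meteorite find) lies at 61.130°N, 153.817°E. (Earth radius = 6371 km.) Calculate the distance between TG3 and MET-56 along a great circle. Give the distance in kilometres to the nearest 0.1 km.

22.9 km

Δφ = -0.0160°,  Δλ = 0.4250°
a = sin²(Δφ/2) + cos φ₁ cos φ₂ sin²(Δλ/2) = 0.000003
c = 2·arcsin(√a) = 0.003591 rad = 0.2058°
d = R·c = 6371 × 0.003591 = 22.9 km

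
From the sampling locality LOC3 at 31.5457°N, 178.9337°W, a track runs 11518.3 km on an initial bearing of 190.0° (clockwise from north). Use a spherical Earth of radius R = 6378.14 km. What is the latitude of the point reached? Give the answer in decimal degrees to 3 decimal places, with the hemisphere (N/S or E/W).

δ = d/R = 11518.3/6378.14 = 1.805903 rad
φ₂ = arcsin(sin φ₁ cos δ + cos φ₁ sin δ cos θ)
   = arcsin(0.52318·-0.23295 + 0.85222·0.97249·-0.98481) = -69.72821°
λ₂ = λ₁ + atan2(sin θ sin δ cos φ₁, cos δ − sin φ₁ sin φ₂) = 151.89652°

69.728°S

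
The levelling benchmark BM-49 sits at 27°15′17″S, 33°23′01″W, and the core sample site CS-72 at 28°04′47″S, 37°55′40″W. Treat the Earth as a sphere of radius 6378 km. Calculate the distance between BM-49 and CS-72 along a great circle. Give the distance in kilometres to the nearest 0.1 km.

457.3 km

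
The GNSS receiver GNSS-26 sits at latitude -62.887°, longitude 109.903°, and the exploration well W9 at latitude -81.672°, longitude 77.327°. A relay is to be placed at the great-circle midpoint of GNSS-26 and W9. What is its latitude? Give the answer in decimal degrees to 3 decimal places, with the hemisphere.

Bx = cos φ₂ cos Δλ = 0.122053,  By = cos φ₂ sin Δλ = -0.077984
φₘ = atan2(sin φ₁ + sin φ₂, √((cos φ₁ + Bx)² + By²)) = -72.76616°
λₘ = λ₁ + atan2(By, cos φ₁ + Bx) = 102.21637°

72.766°S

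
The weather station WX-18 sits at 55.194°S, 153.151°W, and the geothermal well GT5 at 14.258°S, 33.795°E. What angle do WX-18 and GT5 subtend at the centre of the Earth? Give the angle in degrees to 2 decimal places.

110.30°

Δφ = 40.9360°,  Δλ = -173.0540°
a = sin²(Δφ/2) + cos φ₁ cos φ₂ sin²(Δλ/2) = 0.673466
c = 2·arcsin(√a) = 1.925094 rad = 110.2998°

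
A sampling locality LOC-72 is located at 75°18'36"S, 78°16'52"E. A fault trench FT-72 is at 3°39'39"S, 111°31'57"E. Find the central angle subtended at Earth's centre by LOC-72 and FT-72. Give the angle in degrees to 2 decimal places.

74.13°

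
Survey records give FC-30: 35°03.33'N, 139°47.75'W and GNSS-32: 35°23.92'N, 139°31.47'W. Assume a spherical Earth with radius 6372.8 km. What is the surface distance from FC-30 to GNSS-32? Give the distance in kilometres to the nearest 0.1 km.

FC-30: φ = +35.05550°, λ = -139.79583°
GNSS-32: φ = +35.39867°, λ = -139.52450°
Δφ = 0.3432°,  Δλ = 0.2713°
a = sin²(Δφ/2) + cos φ₁ cos φ₂ sin²(Δλ/2) = 0.000013
c = 2·arcsin(√a) = 0.007130 rad = 0.4085°
d = R·c = 6372.8 × 0.007130 = 45.4 km

45.4 km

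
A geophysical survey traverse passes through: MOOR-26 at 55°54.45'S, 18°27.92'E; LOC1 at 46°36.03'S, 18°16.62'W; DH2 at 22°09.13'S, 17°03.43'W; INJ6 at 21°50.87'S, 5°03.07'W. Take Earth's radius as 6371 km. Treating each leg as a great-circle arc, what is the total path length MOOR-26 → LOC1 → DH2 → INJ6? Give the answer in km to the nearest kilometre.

MOOR-26: φ = -55.90750°, λ = +18.46533°
LOC1: φ = -46.60050°, λ = -18.27700°
DH2: φ = -22.15217°, λ = -17.05717°
INJ6: φ = -21.84783°, λ = -5.05117°
MOOR-26→LOC1: c = 0.426731 rad, d = 2718.70 km
LOC1→DH2: c = 0.427052 rad, d = 2720.75 km
DH2→INJ6: c = 0.194308 rad, d = 1237.94 km
Total = 2718.70 + 2720.75 + 1237.94 = 6677.39 km

6677 km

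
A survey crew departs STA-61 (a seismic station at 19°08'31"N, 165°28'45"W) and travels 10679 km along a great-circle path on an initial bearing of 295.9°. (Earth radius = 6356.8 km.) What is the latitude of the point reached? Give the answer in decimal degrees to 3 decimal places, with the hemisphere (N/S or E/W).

21.992°N

STA-61: φ = +19.14194°, λ = -165.47917°
δ = d/R = 10679/6356.8 = 1.679933 rad
φ₂ = arcsin(sin φ₁ cos δ + cos φ₁ sin δ cos θ)
   = arcsin(0.32791·-0.10892 + 0.94471·0.99405·0.43680) = 21.99215°
λ₂ = λ₁ + atan2(sin θ sin δ cos φ₁, cos δ − sin φ₁ sin φ₂) = 89.18207°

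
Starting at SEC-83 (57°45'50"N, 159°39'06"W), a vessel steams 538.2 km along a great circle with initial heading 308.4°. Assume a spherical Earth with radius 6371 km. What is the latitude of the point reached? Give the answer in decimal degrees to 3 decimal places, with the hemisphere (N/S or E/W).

SEC-83: φ = +57.76389°, λ = -159.65167°
δ = d/R = 538.2/6371 = 0.084477 rad
φ₂ = arcsin(sin φ₁ cos δ + cos φ₁ sin δ cos θ)
   = arcsin(0.84586·0.99643 + 0.53341·0.08438·0.62115) = 60.55137°
λ₂ = λ₁ + atan2(sin θ sin δ cos φ₁, cos δ − sin φ₁ sin φ₂) = -167.38126°

60.551°N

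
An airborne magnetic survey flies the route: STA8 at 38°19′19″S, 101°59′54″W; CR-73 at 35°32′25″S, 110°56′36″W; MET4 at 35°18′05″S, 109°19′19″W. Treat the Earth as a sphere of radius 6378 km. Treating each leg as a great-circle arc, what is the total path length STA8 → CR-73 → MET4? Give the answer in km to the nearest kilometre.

STA8: φ = -38.32194°, λ = -101.99833°
CR-73: φ = -35.54028°, λ = -110.94333°
MET4: φ = -35.30139°, λ = -109.32194°
STA8→CR-73: c = 0.133833 rad, d = 853.59 km
CR-73→MET4: c = 0.023435 rad, d = 149.47 km
Total = 853.59 + 149.47 = 1003.05 km

1003 km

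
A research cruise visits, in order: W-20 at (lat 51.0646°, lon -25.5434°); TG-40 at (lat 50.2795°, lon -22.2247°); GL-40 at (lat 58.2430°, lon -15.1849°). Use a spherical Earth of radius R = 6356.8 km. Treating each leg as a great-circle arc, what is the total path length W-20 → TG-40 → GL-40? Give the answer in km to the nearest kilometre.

1242 km

W-20→TG-40: c = 0.039178 rad, d = 249.05 km
TG-40→GL-40: c = 0.156230 rad, d = 993.12 km
Total = 249.05 + 993.12 = 1242.17 km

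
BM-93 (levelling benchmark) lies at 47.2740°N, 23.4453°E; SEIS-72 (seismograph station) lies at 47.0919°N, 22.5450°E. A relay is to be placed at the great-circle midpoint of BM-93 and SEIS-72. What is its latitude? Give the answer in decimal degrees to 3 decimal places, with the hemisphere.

Bx = cos φ₂ cos Δλ = 0.680740,  By = cos φ₂ sin Δλ = -0.010697
φₘ = atan2(sin φ₁ + sin φ₂, √((cos φ₁ + Bx)² + By²)) = 47.18383°
λₘ = λ₁ + atan2(By, cos φ₁ + Bx) = 22.99438°

47.184°N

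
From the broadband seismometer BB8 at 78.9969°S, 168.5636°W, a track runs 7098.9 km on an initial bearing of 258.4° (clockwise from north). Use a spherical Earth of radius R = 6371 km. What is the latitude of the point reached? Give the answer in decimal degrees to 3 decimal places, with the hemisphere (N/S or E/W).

δ = d/R = 7098.9/6371 = 1.114252 rad
φ₂ = arcsin(sin φ₁ cos δ + cos φ₁ sin δ cos θ)
   = arcsin(-0.98162·0.44085 + 0.19086·0.89758·-0.20108) = -27.85219°
λ₂ = λ₁ + atan2(sin θ sin δ cos φ₁, cos δ − sin φ₁ sin φ₂) = 95.39697°

27.852°S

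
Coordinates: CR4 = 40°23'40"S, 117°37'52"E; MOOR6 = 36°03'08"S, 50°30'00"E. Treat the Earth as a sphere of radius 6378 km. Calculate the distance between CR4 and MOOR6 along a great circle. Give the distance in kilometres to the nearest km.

5748 km

CR4: φ = -40.39444°, λ = +117.63111°
MOOR6: φ = -36.05222°, λ = +50.50000°
Δφ = 4.3422°,  Δλ = -67.1311°
a = sin²(Δφ/2) + cos φ₁ cos φ₂ sin²(Δλ/2) = 0.189660
c = 2·arcsin(√a) = 0.901186 rad = 51.6341°
d = R·c = 6378 × 0.901186 = 5747.8 km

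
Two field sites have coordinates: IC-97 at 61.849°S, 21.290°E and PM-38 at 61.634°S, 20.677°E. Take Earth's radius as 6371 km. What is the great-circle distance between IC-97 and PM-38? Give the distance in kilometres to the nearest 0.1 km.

Δφ = 0.2150°,  Δλ = -0.6130°
a = sin²(Δφ/2) + cos φ₁ cos φ₂ sin²(Δλ/2) = 0.000010
c = 2·arcsin(√a) = 0.006304 rad = 0.3612°
d = R·c = 6371 × 0.006304 = 40.2 km

40.2 km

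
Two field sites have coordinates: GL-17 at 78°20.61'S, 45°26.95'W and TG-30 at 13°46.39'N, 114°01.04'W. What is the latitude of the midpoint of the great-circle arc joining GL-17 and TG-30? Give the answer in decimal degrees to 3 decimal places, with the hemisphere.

GL-17: φ = -78.34350°, λ = -45.44917°
TG-30: φ = +13.77317°, λ = -114.01733°
Bx = cos φ₂ cos Δλ = 0.354887,  By = cos φ₂ sin Δλ = -0.904087
φₘ = atan2(sin φ₁ + sin φ₂, √((cos φ₁ + Bx)² + By²)) = -34.91939°
λₘ = λ₁ + atan2(By, cos φ₁ + Bx) = -103.81547°

34.919°S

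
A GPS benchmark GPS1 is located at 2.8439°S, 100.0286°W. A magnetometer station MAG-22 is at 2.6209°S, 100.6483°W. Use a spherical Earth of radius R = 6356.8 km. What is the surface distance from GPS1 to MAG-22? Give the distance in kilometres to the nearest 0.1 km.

73.0 km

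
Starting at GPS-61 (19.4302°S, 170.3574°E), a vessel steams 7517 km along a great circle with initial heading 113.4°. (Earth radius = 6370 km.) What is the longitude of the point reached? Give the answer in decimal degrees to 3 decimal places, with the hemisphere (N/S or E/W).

115.248°W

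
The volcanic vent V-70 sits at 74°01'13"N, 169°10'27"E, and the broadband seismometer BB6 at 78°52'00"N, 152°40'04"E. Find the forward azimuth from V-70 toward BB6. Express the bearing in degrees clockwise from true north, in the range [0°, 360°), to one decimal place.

329.2°

V-70: φ = +74.02028°, λ = +169.17417°
BB6: φ = +78.86667°, λ = +152.66778°
Δλ = -16.5064°
y = sin Δλ · cos φ₂ = -0.054862
x = cos φ₁ sin φ₂ − sin φ₁ cos φ₂ cos Δλ = 0.092135
θ = atan2(y, x) = -30.7718° → 329.2282° (mod 360°)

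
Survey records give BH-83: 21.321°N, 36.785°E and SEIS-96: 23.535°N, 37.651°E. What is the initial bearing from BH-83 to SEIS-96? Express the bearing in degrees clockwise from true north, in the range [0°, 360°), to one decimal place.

19.7°

Δλ = 0.8660°
y = sin Δλ · cos φ₂ = 0.013857
x = cos φ₁ sin φ₂ − sin φ₁ cos φ₂ cos Δλ = 0.038670
θ = atan2(y, x) = 19.7143° → 19.7143° (mod 360°)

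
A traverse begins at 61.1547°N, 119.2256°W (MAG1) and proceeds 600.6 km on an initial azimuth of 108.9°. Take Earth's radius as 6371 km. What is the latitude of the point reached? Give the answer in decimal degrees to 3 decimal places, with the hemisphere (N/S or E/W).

δ = d/R = 600.6/6371 = 0.094271 rad
φ₂ = arcsin(sin φ₁ cos δ + cos φ₁ sin δ cos θ)
   = arcsin(0.87593·0.99556 + 0.48245·0.09413·-0.32392) = 59.01766°
λ₂ = λ₁ + atan2(sin θ sin δ cos φ₁, cos δ − sin φ₁ sin φ₂) = -109.26326°

59.018°N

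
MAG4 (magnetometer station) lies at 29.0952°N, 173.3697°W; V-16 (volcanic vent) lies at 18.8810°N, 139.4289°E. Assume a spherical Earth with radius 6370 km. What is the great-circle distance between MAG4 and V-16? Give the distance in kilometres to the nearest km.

4894 km

Δφ = -10.2142°,  Δλ = -47.2014°
a = sin²(Δφ/2) + cos φ₁ cos φ₂ sin²(Δλ/2) = 0.140450
c = 2·arcsin(√a) = 0.768289 rad = 44.0197°
d = R·c = 6370 × 0.768289 = 4894.0 km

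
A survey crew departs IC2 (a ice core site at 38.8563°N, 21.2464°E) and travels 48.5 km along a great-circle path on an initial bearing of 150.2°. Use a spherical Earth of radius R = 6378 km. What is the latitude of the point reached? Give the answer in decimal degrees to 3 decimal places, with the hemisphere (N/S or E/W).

δ = d/R = 48.5/6378 = 0.007604 rad
φ₂ = arcsin(sin φ₁ cos δ + cos φ₁ sin δ cos θ)
   = arcsin(0.62737·0.99997 + 0.77872·0.00760·-0.86777) = 38.47789°
λ₂ = λ₁ + atan2(sin θ sin δ cos φ₁, cos δ − sin φ₁ sin φ₂) = 21.52299°

38.478°N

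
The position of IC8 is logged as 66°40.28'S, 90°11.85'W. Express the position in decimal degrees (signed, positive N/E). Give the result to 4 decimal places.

lat: 66.6713° S → -66.6713°
lon: 90.1975° W → -90.1975°

-66.6713°, -90.1975°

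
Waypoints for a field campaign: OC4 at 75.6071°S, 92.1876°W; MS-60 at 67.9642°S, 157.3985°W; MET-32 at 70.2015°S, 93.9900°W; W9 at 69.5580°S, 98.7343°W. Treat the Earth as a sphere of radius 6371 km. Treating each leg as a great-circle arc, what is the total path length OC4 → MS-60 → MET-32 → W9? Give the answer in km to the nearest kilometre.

OC4→MS-60: c = 0.356975 rad, d = 2274.29 km
MS-60→MET-32: c = 0.378982 rad, d = 2414.49 km
MET-32→W9: c = 0.030608 rad, d = 195.00 km
Total = 2274.29 + 2414.49 + 195.00 = 4883.78 km

4884 km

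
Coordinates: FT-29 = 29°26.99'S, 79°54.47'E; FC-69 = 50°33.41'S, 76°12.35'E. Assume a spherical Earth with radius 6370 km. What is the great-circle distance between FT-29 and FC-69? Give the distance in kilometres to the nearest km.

2367 km

FT-29: φ = -29.44983°, λ = +79.90783°
FC-69: φ = -50.55683°, λ = +76.20583°
Δφ = -21.1070°,  Δλ = -3.7020°
a = sin²(Δφ/2) + cos φ₁ cos φ₂ sin²(Δλ/2) = 0.034122
c = 2·arcsin(√a) = 0.371579 rad = 21.2899°
d = R·c = 6370 × 0.371579 = 2367.0 km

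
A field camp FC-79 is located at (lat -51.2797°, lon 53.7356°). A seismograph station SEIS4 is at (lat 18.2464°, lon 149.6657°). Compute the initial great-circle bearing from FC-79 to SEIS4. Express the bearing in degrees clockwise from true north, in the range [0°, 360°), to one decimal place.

Δλ = 95.9301°
y = sin Δλ · cos φ₂ = 0.944637
x = cos φ₁ sin φ₂ − sin φ₁ cos φ₂ cos Δλ = 0.119298
θ = atan2(y, x) = 82.8022° → 82.8022° (mod 360°)

82.8°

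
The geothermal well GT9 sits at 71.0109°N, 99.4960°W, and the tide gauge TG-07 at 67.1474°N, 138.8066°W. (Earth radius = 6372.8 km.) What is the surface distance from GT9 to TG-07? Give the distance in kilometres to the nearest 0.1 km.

Δφ = -3.8635°,  Δλ = -39.3106°
a = sin²(Δφ/2) + cos φ₁ cos φ₂ sin²(Δλ/2) = 0.015433
c = 2·arcsin(√a) = 0.249106 rad = 14.2727°
d = R·c = 6372.8 × 0.249106 = 1587.5 km

1587.5 km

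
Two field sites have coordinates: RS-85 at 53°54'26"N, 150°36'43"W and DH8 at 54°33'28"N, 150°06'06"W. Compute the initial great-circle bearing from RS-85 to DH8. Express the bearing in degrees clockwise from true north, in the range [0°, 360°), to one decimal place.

RS-85: φ = +53.90722°, λ = -150.61194°
DH8: φ = +54.55778°, λ = -150.10167°
Δλ = 0.5103°
y = sin Δλ · cos φ₂ = 0.005164
x = cos φ₁ sin φ₂ − sin φ₁ cos φ₂ cos Δλ = 0.011373
θ = atan2(y, x) = 24.4230° → 24.4230° (mod 360°)

24.4°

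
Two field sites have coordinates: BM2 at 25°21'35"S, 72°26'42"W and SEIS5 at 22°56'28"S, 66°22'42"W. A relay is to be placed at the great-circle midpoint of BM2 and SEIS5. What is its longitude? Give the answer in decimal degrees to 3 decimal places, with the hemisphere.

BM2: φ = -25.35972°, λ = -72.44500°
SEIS5: φ = -22.94111°, λ = -66.37833°
Bx = cos φ₂ cos Δλ = 0.915749,  By = cos φ₂ sin Δλ = 0.097326
φₘ = atan2(sin φ₁ + sin φ₂, √((cos φ₁ + Bx)² + By²)) = -24.18042°
λₘ = λ₁ + atan2(By, cos φ₁ + Bx) = -69.38293°

69.383°W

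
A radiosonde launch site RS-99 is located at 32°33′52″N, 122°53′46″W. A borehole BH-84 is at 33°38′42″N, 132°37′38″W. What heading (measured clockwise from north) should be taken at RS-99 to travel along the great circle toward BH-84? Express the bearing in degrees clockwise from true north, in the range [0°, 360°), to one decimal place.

280.2°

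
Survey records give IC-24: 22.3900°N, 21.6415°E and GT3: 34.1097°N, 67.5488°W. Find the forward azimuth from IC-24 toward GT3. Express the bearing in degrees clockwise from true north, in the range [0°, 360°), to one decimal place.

301.8°

Δλ = -89.1903°
y = sin Δλ · cos φ₂ = -0.827883
x = cos φ₁ sin φ₂ − sin φ₁ cos φ₂ cos Δλ = 0.514047
θ = atan2(y, x) = -58.1631° → 301.8369° (mod 360°)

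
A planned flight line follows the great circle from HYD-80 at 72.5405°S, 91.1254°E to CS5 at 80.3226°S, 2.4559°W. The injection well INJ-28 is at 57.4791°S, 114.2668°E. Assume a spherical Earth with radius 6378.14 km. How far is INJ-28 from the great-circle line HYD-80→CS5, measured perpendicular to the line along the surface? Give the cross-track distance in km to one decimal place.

511.3 km

δ₁₃ = central angle HYD-80→INJ-28 = 0.308897 rad  (haversine)
θ₁₃ = bearing HYD-80→INJ-28 = 44.026°,  θ₁₂ = bearing HYD-80→CS5 = 208.752°
dₓₜ = R·arcsin(sin δ₁₃ · sin(θ₁₃ − θ₁₂)) = 6378.14·arcsin(0.30401·sin(-164.726°)) = -511.334 km
|dₓₜ| = 511.334 km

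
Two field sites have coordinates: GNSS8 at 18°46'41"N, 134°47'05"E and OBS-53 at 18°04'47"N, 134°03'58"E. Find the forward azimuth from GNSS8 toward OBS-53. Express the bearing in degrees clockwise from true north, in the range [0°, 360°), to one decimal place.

224.4°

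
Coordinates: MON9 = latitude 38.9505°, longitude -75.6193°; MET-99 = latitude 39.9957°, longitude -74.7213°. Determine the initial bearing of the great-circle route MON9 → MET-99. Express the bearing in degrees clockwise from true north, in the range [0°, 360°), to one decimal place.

Δλ = 0.8980°
y = sin Δλ · cos φ₂ = 0.012007
x = cos φ₁ sin φ₂ − sin φ₁ cos φ₂ cos Δλ = 0.018300
θ = atan2(y, x) = 33.2682° → 33.2682° (mod 360°)

33.3°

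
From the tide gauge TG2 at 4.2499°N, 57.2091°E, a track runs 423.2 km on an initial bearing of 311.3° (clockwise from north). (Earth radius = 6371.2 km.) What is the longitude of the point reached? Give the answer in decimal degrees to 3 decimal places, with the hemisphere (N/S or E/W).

54.331°E

δ = d/R = 423.2/6371.2 = 0.066424 rad
φ₂ = arcsin(sin φ₁ cos δ + cos φ₁ sin δ cos θ)
   = arcsin(0.07411·0.99779 + 0.99725·0.06638·0.66000) = 6.75537°
λ₂ = λ₁ + atan2(sin θ sin δ cos φ₁, cos δ − sin φ₁ sin φ₂) = 54.33085°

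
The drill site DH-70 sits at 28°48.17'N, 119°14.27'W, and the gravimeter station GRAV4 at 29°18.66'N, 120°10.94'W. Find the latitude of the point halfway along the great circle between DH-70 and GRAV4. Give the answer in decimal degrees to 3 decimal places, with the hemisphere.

29.058°N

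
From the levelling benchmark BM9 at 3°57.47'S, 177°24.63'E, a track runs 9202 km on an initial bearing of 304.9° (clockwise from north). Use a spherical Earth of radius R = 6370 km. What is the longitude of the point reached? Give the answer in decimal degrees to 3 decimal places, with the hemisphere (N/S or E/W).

98.858°E

BM9: φ = -3.95783°, λ = +177.41050°
δ = d/R = 9202/6370 = 1.444584 rad
φ₂ = arcsin(sin φ₁ cos δ + cos φ₁ sin δ cos θ)
   = arcsin(-0.06902·0.12588 + 0.99762·0.99205·0.57215) = 33.88673°
λ₂ = λ₁ + atan2(sin θ sin δ cos φ₁, cos δ − sin φ₁ sin φ₂) = 98.85771°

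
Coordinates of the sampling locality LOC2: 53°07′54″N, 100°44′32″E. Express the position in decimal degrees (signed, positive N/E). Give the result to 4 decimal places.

lat: 53.1317° N → +53.1317°
lon: 100.7422° E → +100.7422°

+53.1317°, +100.7422°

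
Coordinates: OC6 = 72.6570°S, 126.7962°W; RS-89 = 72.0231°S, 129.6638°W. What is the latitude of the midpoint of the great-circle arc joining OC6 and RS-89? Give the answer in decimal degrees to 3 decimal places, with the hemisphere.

72.345°S

Bx = cos φ₂ cos Δλ = 0.308247,  By = cos φ₂ sin Δλ = -0.015440
φₘ = atan2(sin φ₁ + sin φ₂, √((cos φ₁ + Bx)² + By²)) = -72.34523°
λₘ = λ₁ + atan2(By, cos φ₁ + Bx) = -128.25492°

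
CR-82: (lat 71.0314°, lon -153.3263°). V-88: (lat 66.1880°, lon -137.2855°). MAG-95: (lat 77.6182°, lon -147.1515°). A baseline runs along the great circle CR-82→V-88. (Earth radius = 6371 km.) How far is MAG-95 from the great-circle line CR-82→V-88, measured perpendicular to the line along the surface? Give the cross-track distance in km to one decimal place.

705.7 km

δ₁₃ = central angle CR-82→MAG-95 = 0.118434 rad  (haversine)
θ₁₃ = bearing CR-82→MAG-95 = 11.256°,  θ₁₂ = bearing CR-82→V-88 = 121.947°
dₓₜ = R·arcsin(sin δ₁₃ · sin(θ₁₃ − θ₁₂)) = 6371·arcsin(0.11816·sin(-110.690°)) = -705.672 km
|dₓₜ| = 705.672 km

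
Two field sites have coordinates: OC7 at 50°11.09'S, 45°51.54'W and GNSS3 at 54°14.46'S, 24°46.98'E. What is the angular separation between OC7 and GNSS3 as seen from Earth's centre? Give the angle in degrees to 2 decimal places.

41.64°

OC7: φ = -50.18483°, λ = -45.85900°
GNSS3: φ = -54.24100°, λ = +24.78300°
Δφ = -4.0562°,  Δλ = 70.6420°
a = sin²(Δφ/2) + cos φ₁ cos φ₂ sin²(Δλ/2) = 0.126329
c = 2·arcsin(√a) = 0.726744 rad = 41.6394°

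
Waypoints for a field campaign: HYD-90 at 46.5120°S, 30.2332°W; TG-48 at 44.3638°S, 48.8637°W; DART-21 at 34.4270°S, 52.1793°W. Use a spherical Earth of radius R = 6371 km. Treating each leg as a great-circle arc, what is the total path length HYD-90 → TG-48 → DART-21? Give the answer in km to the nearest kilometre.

2610 km

HYD-90→TG-48: c = 0.230662 rad, d = 1469.55 km
TG-48→DART-21: c = 0.179060 rad, d = 1140.79 km
Total = 1469.55 + 1140.79 = 2610.33 km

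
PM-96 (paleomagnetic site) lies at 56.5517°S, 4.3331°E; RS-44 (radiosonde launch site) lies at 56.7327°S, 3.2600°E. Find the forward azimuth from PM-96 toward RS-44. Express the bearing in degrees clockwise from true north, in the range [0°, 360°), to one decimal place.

Δλ = -1.0731°
y = sin Δλ · cos φ₂ = -0.010273
x = cos φ₁ sin φ₂ − sin φ₁ cos φ₂ cos Δλ = -0.003239
θ = atan2(y, x) = -107.5010° → 252.4990° (mod 360°)

252.5°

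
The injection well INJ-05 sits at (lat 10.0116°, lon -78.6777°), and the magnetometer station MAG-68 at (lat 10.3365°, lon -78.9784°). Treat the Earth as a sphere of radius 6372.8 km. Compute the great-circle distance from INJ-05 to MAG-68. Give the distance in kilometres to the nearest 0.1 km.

Δφ = 0.3249°,  Δλ = -0.3007°
a = sin²(Δφ/2) + cos φ₁ cos φ₂ sin²(Δλ/2) = 0.000015
c = 2·arcsin(√a) = 0.007671 rad = 0.4395°
d = R·c = 6372.8 × 0.007671 = 48.9 km

48.9 km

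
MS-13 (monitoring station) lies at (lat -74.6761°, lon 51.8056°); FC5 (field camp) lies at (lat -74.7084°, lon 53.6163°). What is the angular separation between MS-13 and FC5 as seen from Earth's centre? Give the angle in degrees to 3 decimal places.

Δφ = -0.0323°,  Δλ = 1.8107°
a = sin²(Δφ/2) + cos φ₁ cos φ₂ sin²(Δλ/2) = 0.000017
c = 2·arcsin(√a) = 0.008362 rad = 0.4791°

0.479°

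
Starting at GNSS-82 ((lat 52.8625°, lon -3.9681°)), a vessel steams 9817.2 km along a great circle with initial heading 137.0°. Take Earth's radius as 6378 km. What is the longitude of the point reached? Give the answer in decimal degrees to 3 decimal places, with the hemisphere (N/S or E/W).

44.593°E

δ = d/R = 9817.2/6378 = 1.539229 rad
φ₂ = arcsin(sin φ₁ cos δ + cos φ₁ sin δ cos θ)
   = arcsin(0.79719·0.03156 + 0.60373·0.99950·-0.73135) = -24.59231°
λ₂ = λ₁ + atan2(sin θ sin δ cos φ₁, cos δ − sin φ₁ sin φ₂) = 44.59272°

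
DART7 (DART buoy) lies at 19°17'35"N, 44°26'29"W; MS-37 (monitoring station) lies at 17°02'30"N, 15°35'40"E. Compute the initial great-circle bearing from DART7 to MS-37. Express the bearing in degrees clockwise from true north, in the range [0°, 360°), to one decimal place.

DART7: φ = +19.29306°, λ = -44.44139°
MS-37: φ = +17.04167°, λ = +15.59444°
Δλ = 60.0358°
y = sin Δλ · cos φ₂ = 0.828299
x = cos φ₁ sin φ₂ − sin φ₁ cos φ₂ cos Δλ = 0.118833
θ = atan2(y, x) = 81.8357° → 81.8357° (mod 360°)

81.8°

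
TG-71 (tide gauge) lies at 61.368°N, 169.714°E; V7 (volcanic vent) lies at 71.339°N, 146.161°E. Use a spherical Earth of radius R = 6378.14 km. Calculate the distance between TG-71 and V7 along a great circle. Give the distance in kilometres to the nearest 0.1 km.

Δφ = 9.9710°,  Δλ = -23.5530°
a = sin²(Δφ/2) + cos φ₁ cos φ₂ sin²(Δλ/2) = 0.013939
c = 2·arcsin(√a) = 0.236678 rad = 13.5606°
d = R·c = 6378.14 × 0.236678 = 1509.6 km

1509.6 km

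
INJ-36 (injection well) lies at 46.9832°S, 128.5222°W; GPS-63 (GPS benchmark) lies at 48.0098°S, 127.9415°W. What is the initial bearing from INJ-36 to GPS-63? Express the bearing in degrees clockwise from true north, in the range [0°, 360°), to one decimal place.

159.3°

Δλ = 0.5807°
y = sin Δλ · cos φ₂ = 0.006780
x = cos φ₁ sin φ₂ − sin φ₁ cos φ₂ cos Δλ = -0.017942
θ = atan2(y, x) = 159.2980° → 159.2980° (mod 360°)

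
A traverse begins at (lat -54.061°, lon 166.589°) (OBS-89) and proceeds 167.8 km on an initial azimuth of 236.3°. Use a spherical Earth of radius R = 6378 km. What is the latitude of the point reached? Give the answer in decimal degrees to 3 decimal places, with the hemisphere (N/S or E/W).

δ = d/R = 167.8/6378 = 0.026309 rad
φ₂ = arcsin(sin φ₁ cos δ + cos φ₁ sin δ cos θ)
   = arcsin(-0.80964·0.99965 + 0.58692·0.02631·-0.55484) = -54.87799°
λ₂ = λ₁ + atan2(sin θ sin δ cos φ₁, cos δ − sin φ₁ sin φ₂) = 164.40891°

54.878°S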